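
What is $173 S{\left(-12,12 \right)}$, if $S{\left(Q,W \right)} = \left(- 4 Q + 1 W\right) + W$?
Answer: $12456$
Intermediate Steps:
$S{\left(Q,W \right)} = - 4 Q + 2 W$ ($S{\left(Q,W \right)} = \left(- 4 Q + W\right) + W = \left(W - 4 Q\right) + W = - 4 Q + 2 W$)
$173 S{\left(-12,12 \right)} = 173 \left(\left(-4\right) \left(-12\right) + 2 \cdot 12\right) = 173 \left(48 + 24\right) = 173 \cdot 72 = 12456$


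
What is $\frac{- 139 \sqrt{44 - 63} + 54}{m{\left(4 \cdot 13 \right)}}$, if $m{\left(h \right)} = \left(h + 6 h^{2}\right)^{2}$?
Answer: $\frac{27}{132454088} - \frac{139 i \sqrt{19}}{264908176} \approx 2.0384 \cdot 10^{-7} - 2.2872 \cdot 10^{-6} i$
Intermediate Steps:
$\frac{- 139 \sqrt{44 - 63} + 54}{m{\left(4 \cdot 13 \right)}} = \frac{- 139 \sqrt{44 - 63} + 54}{\left(4 \cdot 13\right)^{2} \left(1 + 6 \cdot 4 \cdot 13\right)^{2}} = \frac{- 139 \sqrt{-19} + 54}{52^{2} \left(1 + 6 \cdot 52\right)^{2}} = \frac{- 139 i \sqrt{19} + 54}{2704 \left(1 + 312\right)^{2}} = \frac{- 139 i \sqrt{19} + 54}{2704 \cdot 313^{2}} = \frac{54 - 139 i \sqrt{19}}{2704 \cdot 97969} = \frac{54 - 139 i \sqrt{19}}{264908176} = \left(54 - 139 i \sqrt{19}\right) \frac{1}{264908176} = \frac{27}{132454088} - \frac{139 i \sqrt{19}}{264908176}$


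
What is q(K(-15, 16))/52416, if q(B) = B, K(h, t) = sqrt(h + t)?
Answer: 1/52416 ≈ 1.9078e-5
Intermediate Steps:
q(K(-15, 16))/52416 = sqrt(-15 + 16)/52416 = sqrt(1)*(1/52416) = 1*(1/52416) = 1/52416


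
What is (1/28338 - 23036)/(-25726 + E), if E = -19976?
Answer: 652794167/1295103276 ≈ 0.50405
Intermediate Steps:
(1/28338 - 23036)/(-25726 + E) = (1/28338 - 23036)/(-25726 - 19976) = (1/28338 - 23036)/(-45702) = -652794167/28338*(-1/45702) = 652794167/1295103276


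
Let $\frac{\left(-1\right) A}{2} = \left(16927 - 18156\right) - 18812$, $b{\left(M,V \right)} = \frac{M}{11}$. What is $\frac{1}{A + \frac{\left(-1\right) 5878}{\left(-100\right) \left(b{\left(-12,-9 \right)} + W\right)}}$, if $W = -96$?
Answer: $\frac{53400}{2140346471} \approx 2.4949 \cdot 10^{-5}$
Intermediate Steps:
$b{\left(M,V \right)} = \frac{M}{11}$ ($b{\left(M,V \right)} = M \frac{1}{11} = \frac{M}{11}$)
$A = 40082$ ($A = - 2 \left(\left(16927 - 18156\right) - 18812\right) = - 2 \left(-1229 - 18812\right) = \left(-2\right) \left(-20041\right) = 40082$)
$\frac{1}{A + \frac{\left(-1\right) 5878}{\left(-100\right) \left(b{\left(-12,-9 \right)} + W\right)}} = \frac{1}{40082 + \frac{\left(-1\right) 5878}{\left(-100\right) \left(\frac{1}{11} \left(-12\right) - 96\right)}} = \frac{1}{40082 - \frac{5878}{\left(-100\right) \left(- \frac{12}{11} - 96\right)}} = \frac{1}{40082 - \frac{5878}{\left(-100\right) \left(- \frac{1068}{11}\right)}} = \frac{1}{40082 - \frac{5878}{\frac{106800}{11}}} = \frac{1}{40082 - \frac{32329}{53400}} = \frac{1}{\frac{2140346471}{53400}} = \frac{53400}{2140346471}$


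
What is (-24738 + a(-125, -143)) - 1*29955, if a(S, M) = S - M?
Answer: -54675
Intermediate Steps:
(-24738 + a(-125, -143)) - 1*29955 = (-24738 + (-125 - 1*(-143))) - 1*29955 = (-24738 + (-125 + 143)) - 29955 = (-24738 + 18) - 29955 = -24720 - 29955 = -54675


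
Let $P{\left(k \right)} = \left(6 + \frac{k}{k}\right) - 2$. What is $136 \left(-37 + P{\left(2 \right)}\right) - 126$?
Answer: $-4478$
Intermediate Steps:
$P{\left(k \right)} = 5$ ($P{\left(k \right)} = \left(6 + 1\right) - 2 = 7 - 2 = 5$)
$136 \left(-37 + P{\left(2 \right)}\right) - 126 = 136 \left(-37 + 5\right) - 126 = 136 \left(-32\right) - 126 = -4352 - 126 = -4478$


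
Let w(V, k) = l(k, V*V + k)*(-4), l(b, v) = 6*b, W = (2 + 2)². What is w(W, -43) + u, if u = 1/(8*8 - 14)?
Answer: 51601/50 ≈ 1032.0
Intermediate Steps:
W = 16 (W = 4² = 16)
u = 1/50 (u = 1/(64 - 14) = 1/50 ≈ 0.020000)
w(V, k) = -24*k (w(V, k) = (6*k)*(-4) = -24*k)
w(W, -43) + u = -24*(-43) + 1/50 = 1032 + 1/50 = 51601/50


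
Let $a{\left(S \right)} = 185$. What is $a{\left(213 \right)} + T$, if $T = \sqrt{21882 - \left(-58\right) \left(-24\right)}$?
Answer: $185 + \sqrt{20490} \approx 328.14$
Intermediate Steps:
$T = \sqrt{20490}$ ($T = \sqrt{21882 - 1392} = \sqrt{20490} \approx 143.14$)
$a{\left(213 \right)} + T = 185 + \sqrt{20490}$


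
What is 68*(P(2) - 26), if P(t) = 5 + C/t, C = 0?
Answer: -1428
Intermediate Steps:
P(t) = 5 (P(t) = 5 + 0/t = 5 + 0 = 5)
68*(P(2) - 26) = 68*(5 - 26) = 68*(-21) = -1428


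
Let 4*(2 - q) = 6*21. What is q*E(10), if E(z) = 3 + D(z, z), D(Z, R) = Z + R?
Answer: -1357/2 ≈ -678.50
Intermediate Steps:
D(Z, R) = R + Z
q = -59/2 (q = 2 - 3*21/2 = 2 - ¼*126 = 2 - 63/2 = -59/2 ≈ -29.500)
E(z) = 3 + 2*z (E(z) = 3 + (z + z) = 3 + 2*z)
q*E(10) = -59*(3 + 2*10)/2 = -59*(3 + 20)/2 = -59/2*23 = -1357/2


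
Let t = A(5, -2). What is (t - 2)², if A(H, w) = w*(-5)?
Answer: 64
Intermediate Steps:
A(H, w) = -5*w
t = 10 (t = -5*(-2) = 10)
(t - 2)² = (10 - 2)² = 8² = 64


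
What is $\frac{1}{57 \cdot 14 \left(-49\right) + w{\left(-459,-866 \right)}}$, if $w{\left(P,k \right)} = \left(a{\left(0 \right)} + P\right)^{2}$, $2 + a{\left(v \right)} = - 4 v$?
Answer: $\frac{1}{173419} \approx 5.7664 \cdot 10^{-6}$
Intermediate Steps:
$a{\left(v \right)} = -2 - 4 v$
$w{\left(P,k \right)} = \left(-2 + P\right)^{2}$ ($w{\left(P,k \right)} = \left(\left(-2 - 0\right) + P\right)^{2} = \left(\left(-2 + 0\right) + P\right)^{2} = \left(-2 + P\right)^{2}$)
$\frac{1}{57 \cdot 14 \left(-49\right) + w{\left(-459,-866 \right)}} = \frac{1}{57 \cdot 14 \left(-49\right) + \left(-2 - 459\right)^{2}} = \frac{1}{798 \left(-49\right) + \left(-461\right)^{2}} = \frac{1}{-39102 + 212521} = \frac{1}{173419}$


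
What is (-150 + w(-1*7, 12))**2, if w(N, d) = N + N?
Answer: 26896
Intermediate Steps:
w(N, d) = 2*N
(-150 + w(-1*7, 12))**2 = (-150 + 2*(-1*7))**2 = (-150 + 2*(-7))**2 = (-150 - 14)**2 = (-164)**2 = 26896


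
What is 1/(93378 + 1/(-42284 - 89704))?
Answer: 131988/12324775463 ≈ 1.0709e-5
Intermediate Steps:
1/(93378 + 1/(-42284 - 89704)) = 1/(93378 + 1/(-131988)) = 1/(93378 - 1/131988) = 1/(12324775463/131988) = 131988/12324775463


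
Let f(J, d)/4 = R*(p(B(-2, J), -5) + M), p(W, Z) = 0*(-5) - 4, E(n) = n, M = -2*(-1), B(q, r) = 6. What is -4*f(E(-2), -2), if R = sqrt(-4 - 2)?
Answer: 32*I*sqrt(6) ≈ 78.384*I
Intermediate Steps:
M = 2
R = I*sqrt(6) (R = sqrt(-6) = I*sqrt(6) ≈ 2.4495*I)
p(W, Z) = -4 (p(W, Z) = 0 - 4 = -4)
f(J, d) = -8*I*sqrt(6) (f(J, d) = 4*((I*sqrt(6))*(-4 + 2)) = 4*((I*sqrt(6))*(-2)) = 4*(-2*I*sqrt(6)) = -8*I*sqrt(6))
-4*f(E(-2), -2) = -(-32)*I*sqrt(6) = 32*I*sqrt(6)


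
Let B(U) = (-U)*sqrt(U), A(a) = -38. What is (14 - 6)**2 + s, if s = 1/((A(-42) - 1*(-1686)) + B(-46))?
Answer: 22506126/351655 - 23*I*sqrt(46)/1406620 ≈ 64.001 - 0.0001109*I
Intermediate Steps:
B(U) = -U**(3/2)
s = 1/(1648 + 46*I*sqrt(46)) (s = 1/((-38 - 1*(-1686)) - (-46)**(3/2)) = 1/((-38 + 1686) - (-46)*I*sqrt(46)) = 1/(1648 + 46*I*sqrt(46)) ≈ 0.0005858 - 0.0001109*I)
(14 - 6)**2 + s = (14 - 6)**2 + (206/351655 - 23*I*sqrt(46)/1406620) = 8**2 + (206/351655 - 23*I*sqrt(46)/1406620) = 64 + (206/351655 - 23*I*sqrt(46)/1406620) = 22506126/351655 - 23*I*sqrt(46)/1406620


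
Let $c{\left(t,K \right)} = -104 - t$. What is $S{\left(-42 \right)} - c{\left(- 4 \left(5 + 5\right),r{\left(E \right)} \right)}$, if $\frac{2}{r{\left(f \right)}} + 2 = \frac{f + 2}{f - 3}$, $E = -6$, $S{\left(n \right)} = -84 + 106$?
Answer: $86$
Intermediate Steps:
$S{\left(n \right)} = 22$
$r{\left(f \right)} = \frac{2}{-2 + \frac{2 + f}{-3 + f}}$ ($r{\left(f \right)} = \frac{2}{-2 + \frac{f + 2}{f - 3}} = \frac{2}{-2 + \frac{2 + f}{-3 + f}}$)
$S{\left(-42 \right)} - c{\left(- 4 \left(5 + 5\right),r{\left(E \right)} \right)} = 22 - \left(-104 - - 4 \left(5 + 5\right)\right) = 22 - \left(-104 - \left(-4\right) 10\right) = 22 - \left(-104 - -40\right) = 22 - \left(-104 + 40\right) = 22 - -64 = 22 + 64 = 86$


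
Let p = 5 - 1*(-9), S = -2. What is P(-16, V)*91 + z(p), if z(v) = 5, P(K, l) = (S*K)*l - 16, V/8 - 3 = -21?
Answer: -420779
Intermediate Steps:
V = -144 (V = 24 + 8*(-21) = 24 - 168 = -144)
P(K, l) = -16 - 2*K*l (P(K, l) = (-2*K)*l - 16 = -2*K*l - 16 = -16 - 2*K*l)
p = 14 (p = 5 + 9 = 14)
P(-16, V)*91 + z(p) = (-16 - 2*(-16)*(-144))*91 + 5 = (-16 - 4608)*91 + 5 = -4624*91 + 5 = -420784 + 5 = -420779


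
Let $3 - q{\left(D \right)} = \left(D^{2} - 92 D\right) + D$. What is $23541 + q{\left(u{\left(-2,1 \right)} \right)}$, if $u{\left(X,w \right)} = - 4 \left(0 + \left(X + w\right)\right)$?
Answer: $23892$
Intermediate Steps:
$u{\left(X,w \right)} = - 4 X - 4 w$ ($u{\left(X,w \right)} = - 4 \left(X + w\right) = - 4 X - 4 w$)
$q{\left(D \right)} = 3 - D^{2} + 91 D$ ($q{\left(D \right)} = 3 - \left(\left(D^{2} - 92 D\right) + D\right) = 3 - \left(D^{2} - 91 D\right) = 3 - D^{2} + 91 D$)
$23541 + q{\left(u{\left(-2,1 \right)} \right)} = 23541 + \left(3 - \left(\left(-4\right) \left(-2\right) - 4\right)^{2} + 91 \left(\left(-4\right) \left(-2\right) - 4\right)\right) = 23541 + \left(3 - \left(8 - 4\right)^{2} + 91 \left(8 - 4\right)\right) = 23541 + \left(3 - 4^{2} + 91 \cdot 4\right) = 23541 + \left(3 - 16 + 364\right) = 23541 + 351 = 23892$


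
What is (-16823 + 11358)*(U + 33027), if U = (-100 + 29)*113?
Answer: -136646860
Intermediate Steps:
U = -8023 (U = -71*113 = -8023)
(-16823 + 11358)*(U + 33027) = (-16823 + 11358)*(-8023 + 33027) = -5465*25004 = -136646860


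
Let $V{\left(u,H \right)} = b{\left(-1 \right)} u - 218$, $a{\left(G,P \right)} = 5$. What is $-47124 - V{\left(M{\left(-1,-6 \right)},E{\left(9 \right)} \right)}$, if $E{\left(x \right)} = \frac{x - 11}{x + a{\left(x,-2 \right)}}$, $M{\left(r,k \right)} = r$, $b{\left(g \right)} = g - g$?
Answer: $-46906$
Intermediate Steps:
$b{\left(g \right)} = 0$
$E{\left(x \right)} = \frac{-11 + x}{5 + x}$ ($E{\left(x \right)} = \frac{x - 11}{x + 5} = \frac{-11 + x}{5 + x}$)
$V{\left(u,H \right)} = -218$ ($V{\left(u,H \right)} = 0 u - 218 = 0 - 218 = -218$)
$-47124 - V{\left(M{\left(-1,-6 \right)},E{\left(9 \right)} \right)} = -47124 - -218 = -47124 + 218 = -46906$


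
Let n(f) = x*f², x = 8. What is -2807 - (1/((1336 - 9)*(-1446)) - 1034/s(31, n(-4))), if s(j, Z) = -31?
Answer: -168955956911/59484102 ≈ -2840.4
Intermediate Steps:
n(f) = 8*f²
-2807 - (1/((1336 - 9)*(-1446)) - 1034/s(31, n(-4))) = -2807 - (1/((1336 - 9)*(-1446)) - 1034/(-31)) = -2807 - (-1/1446/1327 - 1034*(-1/31)) = -2807 - ((1/1327)*(-1/1446) + 1034/31) = -2807 - (-1/1918842 + 1034/31) = -2807 - 1*1984082597/59484102 = -2807 - 1984082597/59484102 = -168955956911/59484102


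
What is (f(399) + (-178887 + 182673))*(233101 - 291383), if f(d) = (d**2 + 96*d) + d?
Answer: -11754896580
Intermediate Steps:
f(d) = d**2 + 97*d
(f(399) + (-178887 + 182673))*(233101 - 291383) = (399*(97 + 399) + (-178887 + 182673))*(233101 - 291383) = (399*496 + 3786)*(-58282) = (197904 + 3786)*(-58282) = 201690*(-58282) = -11754896580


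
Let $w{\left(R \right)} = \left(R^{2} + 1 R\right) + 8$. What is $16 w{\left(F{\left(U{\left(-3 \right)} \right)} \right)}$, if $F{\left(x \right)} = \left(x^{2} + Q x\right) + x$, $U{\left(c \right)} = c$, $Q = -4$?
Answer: $5600$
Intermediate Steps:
$F{\left(x \right)} = x^{2} - 3 x$ ($F{\left(x \right)} = \left(x^{2} - 4 x\right) + x = x^{2} - 3 x$)
$w{\left(R \right)} = 8 + R + R^{2}$ ($w{\left(R \right)} = \left(R^{2} + R\right) + 8 = \left(R + R^{2}\right) + 8 = 8 + R + R^{2}$)
$16 w{\left(F{\left(U{\left(-3 \right)} \right)} \right)} = 16 \left(8 - 3 \left(-3 - 3\right) + \left(- 3 \left(-3 - 3\right)\right)^{2}\right) = 16 \left(8 - -18 + \left(\left(-3\right) \left(-6\right)\right)^{2}\right) = 16 \left(8 + 18 + 18^{2}\right) = 16 \left(8 + 18 + 324\right) = 16 \cdot 350 = 5600$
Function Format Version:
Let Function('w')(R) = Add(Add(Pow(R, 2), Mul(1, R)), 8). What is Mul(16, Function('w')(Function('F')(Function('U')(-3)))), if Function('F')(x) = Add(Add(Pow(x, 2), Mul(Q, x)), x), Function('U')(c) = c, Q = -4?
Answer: 5600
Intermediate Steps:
Function('F')(x) = Add(Pow(x, 2), Mul(-3, x)) (Function('F')(x) = Add(Add(Pow(x, 2), Mul(-4, x)), x) = Add(Pow(x, 2), Mul(-3, x)))
Function('w')(R) = Add(8, R, Pow(R, 2)) (Function('w')(R) = Add(Add(Pow(R, 2), R), 8) = Add(Add(R, Pow(R, 2)), 8) = Add(8, R, Pow(R, 2)))
Mul(16, Function('w')(Function('F')(Function('U')(-3)))) = Mul(16, Add(8, Mul(-3, Add(-3, -3)), Pow(Mul(-3, Add(-3, -3)), 2))) = Mul(16, Add(8, Mul(-3, -6), Pow(Mul(-3, -6), 2))) = Mul(16, Add(8, 18, Pow(18, 2))) = Mul(16, Add(8, 18, 324)) = Mul(16, 350) = 5600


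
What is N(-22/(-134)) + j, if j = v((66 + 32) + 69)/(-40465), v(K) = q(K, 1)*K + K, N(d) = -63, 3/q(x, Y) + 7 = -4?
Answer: -28043581/445115 ≈ -63.003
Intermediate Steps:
q(x, Y) = -3/11 (q(x, Y) = 3/(-7 - 4) = 3/(-11) = 3*(-1/11) = -3/11)
v(K) = 8*K/11 (v(K) = -3*K/11 + K = 8*K/11)
j = -1336/445115 (j = (8*((66 + 32) + 69)/11)/(-40465) = (8*(98 + 69)/11)*(-1/40465) = ((8/11)*167)*(-1/40465) = (1336/11)*(-1/40465) = -1336/445115 ≈ -0.0030015)
N(-22/(-134)) + j = -63 - 1336/445115 = -28043581/445115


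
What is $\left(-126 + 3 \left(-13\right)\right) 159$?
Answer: $-26235$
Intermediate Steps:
$\left(-126 + 3 \left(-13\right)\right) 159 = \left(-126 - 39\right) 159 = \left(-165\right) 159 = -26235$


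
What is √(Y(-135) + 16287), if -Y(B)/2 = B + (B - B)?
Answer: √16557 ≈ 128.67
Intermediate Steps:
Y(B) = -2*B (Y(B) = -2*(B + (B - B)) = -2*(B + 0) = -2*B)
√(Y(-135) + 16287) = √(-2*(-135) + 16287) = √(270 + 16287) = √16557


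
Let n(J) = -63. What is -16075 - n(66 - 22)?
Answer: -16012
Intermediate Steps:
-16075 - n(66 - 22) = -16075 - 1*(-63) = -16075 + 63 = -16012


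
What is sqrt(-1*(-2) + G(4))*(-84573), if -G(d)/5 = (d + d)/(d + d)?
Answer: -84573*I*sqrt(3) ≈ -1.4648e+5*I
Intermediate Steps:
G(d) = -5 (G(d) = -5*(d + d)/(d + d) = -5*2*d/(2*d) = -5*2*d*1/(2*d) = -5*1 = -5)
sqrt(-1*(-2) + G(4))*(-84573) = sqrt(-1*(-2) - 5)*(-84573) = sqrt(2 - 5)*(-84573) = sqrt(-3)*(-84573) = (I*sqrt(3))*(-84573) = -84573*I*sqrt(3)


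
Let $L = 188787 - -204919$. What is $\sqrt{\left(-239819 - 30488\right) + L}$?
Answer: $3 \sqrt{13711} \approx 351.28$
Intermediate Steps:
$L = 393706$ ($L = 188787 + 204919 = 393706$)
$\sqrt{\left(-239819 - 30488\right) + L} = \sqrt{\left(-239819 - 30488\right) + 393706} = \sqrt{-270307 + 393706} = \sqrt{123399} = 3 \sqrt{13711}$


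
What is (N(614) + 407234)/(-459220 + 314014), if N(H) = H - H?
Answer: -203617/72603 ≈ -2.8045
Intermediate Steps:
N(H) = 0
(N(614) + 407234)/(-459220 + 314014) = (0 + 407234)/(-459220 + 314014) = 407234/(-145206) = 407234*(-1/145206) = -203617/72603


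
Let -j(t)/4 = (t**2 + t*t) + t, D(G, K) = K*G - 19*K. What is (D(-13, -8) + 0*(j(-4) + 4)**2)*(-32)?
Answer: -8192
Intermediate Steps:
D(G, K) = -19*K + G*K (D(G, K) = G*K - 19*K = -19*K + G*K)
j(t) = -8*t**2 - 4*t (j(t) = -4*((t**2 + t*t) + t) = -4*((t**2 + t**2) + t) = -4*(2*t**2 + t) = -4*(t + 2*t**2) = -8*t**2 - 4*t)
(D(-13, -8) + 0*(j(-4) + 4)**2)*(-32) = (-8*(-19 - 13) + 0*(-4*(-4)*(1 + 2*(-4)) + 4)**2)*(-32) = (-8*(-32) + 0*(-4*(-4)*(1 - 8) + 4)**2)*(-32) = (256 + 0*(-4*(-4)*(-7) + 4)**2)*(-32) = (256 + 0*(-112 + 4)**2)*(-32) = (256 + 0*(-108)**2)*(-32) = (256 + 0*11664)*(-32) = (256 + 0)*(-32) = 256*(-32) = -8192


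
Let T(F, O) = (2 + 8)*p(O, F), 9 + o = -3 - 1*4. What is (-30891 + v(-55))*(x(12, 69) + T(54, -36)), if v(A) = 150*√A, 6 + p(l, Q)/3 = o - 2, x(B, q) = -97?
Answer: 25237947 - 122550*I*√55 ≈ 2.5238e+7 - 9.0886e+5*I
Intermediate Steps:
o = -16 (o = -9 + (-3 - 1*4) = -9 + (-3 - 4) = -9 - 7 = -16)
p(l, Q) = -72 (p(l, Q) = -18 + 3*(-16 - 2) = -18 + 3*(-18) = -18 - 54 = -72)
T(F, O) = -720 (T(F, O) = (2 + 8)*(-72) = 10*(-72) = -720)
(-30891 + v(-55))*(x(12, 69) + T(54, -36)) = (-30891 + 150*√(-55))*(-97 - 720) = (-30891 + 150*(I*√55))*(-817) = (-30891 + 150*I*√55)*(-817) = 25237947 - 122550*I*√55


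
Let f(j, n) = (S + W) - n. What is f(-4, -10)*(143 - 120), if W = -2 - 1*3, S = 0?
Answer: 115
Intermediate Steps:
W = -5 (W = -2 - 3 = -5)
f(j, n) = -5 - n (f(j, n) = (0 - 5) - n = -5 - n)
f(-4, -10)*(143 - 120) = (-5 - 1*(-10))*(143 - 120) = (-5 + 10)*23 = 5*23 = 115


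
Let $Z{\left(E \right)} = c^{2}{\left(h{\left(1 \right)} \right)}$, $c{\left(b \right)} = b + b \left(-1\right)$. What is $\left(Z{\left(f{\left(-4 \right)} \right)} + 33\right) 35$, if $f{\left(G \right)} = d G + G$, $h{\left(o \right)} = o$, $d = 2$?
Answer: $1155$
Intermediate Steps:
$f{\left(G \right)} = 3 G$ ($f{\left(G \right)} = 2 G + G = 3 G$)
$c{\left(b \right)} = 0$ ($c{\left(b \right)} = b - b = 0$)
$Z{\left(E \right)} = 0$ ($Z{\left(E \right)} = 0^{2} = 0$)
$\left(Z{\left(f{\left(-4 \right)} \right)} + 33\right) 35 = \left(0 + 33\right) 35 = 33 \cdot 35 = 1155$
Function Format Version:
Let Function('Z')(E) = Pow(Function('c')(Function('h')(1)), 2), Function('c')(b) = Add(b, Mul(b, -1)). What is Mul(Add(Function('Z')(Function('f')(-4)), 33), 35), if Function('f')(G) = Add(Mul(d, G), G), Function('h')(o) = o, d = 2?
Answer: 1155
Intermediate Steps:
Function('f')(G) = Mul(3, G) (Function('f')(G) = Add(Mul(2, G), G) = Mul(3, G))
Function('c')(b) = 0 (Function('c')(b) = Add(b, Mul(-1, b)) = 0)
Function('Z')(E) = 0 (Function('Z')(E) = Pow(0, 2) = 0)
Mul(Add(Function('Z')(Function('f')(-4)), 33), 35) = Mul(Add(0, 33), 35) = Mul(33, 35) = 1155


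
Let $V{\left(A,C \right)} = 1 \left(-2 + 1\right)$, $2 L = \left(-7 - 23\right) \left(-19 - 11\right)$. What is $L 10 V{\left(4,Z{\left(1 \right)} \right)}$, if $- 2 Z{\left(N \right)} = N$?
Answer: $-4500$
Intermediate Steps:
$Z{\left(N \right)} = - \frac{N}{2}$
$L = 450$ ($L = \frac{\left(-7 - 23\right) \left(-19 - 11\right)}{2} = \frac{\left(-30\right) \left(-30\right)}{2} = \frac{1}{2} \cdot 900 = 450$)
$V{\left(A,C \right)} = -1$ ($V{\left(A,C \right)} = 1 \left(-1\right) = -1$)
$L 10 V{\left(4,Z{\left(1 \right)} \right)} = 450 \cdot 10 \left(-1\right) = 4500 \left(-1\right) = -4500$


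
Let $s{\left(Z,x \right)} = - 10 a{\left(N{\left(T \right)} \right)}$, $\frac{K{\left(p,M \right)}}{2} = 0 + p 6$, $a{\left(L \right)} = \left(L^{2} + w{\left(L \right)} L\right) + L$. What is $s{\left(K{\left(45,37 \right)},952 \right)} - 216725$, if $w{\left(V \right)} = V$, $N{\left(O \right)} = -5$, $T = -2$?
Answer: $-217175$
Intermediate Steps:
$a{\left(L \right)} = L + 2 L^{2}$ ($a{\left(L \right)} = \left(L^{2} + L L\right) + L = \left(L^{2} + L^{2}\right) + L = 2 L^{2} + L = L + 2 L^{2}$)
$K{\left(p,M \right)} = 12 p$ ($K{\left(p,M \right)} = 2 \left(0 + p 6\right) = 2 \left(0 + 6 p\right) = 2 \cdot 6 p = 12 p$)
$s{\left(Z,x \right)} = -450$ ($s{\left(Z,x \right)} = - 10 \left(- 5 \left(1 + 2 \left(-5\right)\right)\right) = - 10 \left(- 5 \left(1 - 10\right)\right) = - 10 \left(\left(-5\right) \left(-9\right)\right) = \left(-10\right) 45 = -450$)
$s{\left(K{\left(45,37 \right)},952 \right)} - 216725 = -450 - 216725 = -217175$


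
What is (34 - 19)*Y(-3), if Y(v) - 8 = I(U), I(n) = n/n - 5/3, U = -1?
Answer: 110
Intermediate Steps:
I(n) = -2/3 (I(n) = 1 - 5*1/3 = 1 - 5/3 = -2/3)
Y(v) = 22/3 (Y(v) = 8 - 2/3 = 22/3)
(34 - 19)*Y(-3) = (34 - 19)*(22/3) = 15*(22/3) = 110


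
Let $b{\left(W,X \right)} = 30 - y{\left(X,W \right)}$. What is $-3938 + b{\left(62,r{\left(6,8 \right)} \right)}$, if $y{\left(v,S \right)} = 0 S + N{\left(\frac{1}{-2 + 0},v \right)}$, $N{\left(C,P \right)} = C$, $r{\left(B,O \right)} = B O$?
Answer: $- \frac{7815}{2} \approx -3907.5$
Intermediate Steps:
$y{\left(v,S \right)} = - \frac{1}{2}$ ($y{\left(v,S \right)} = 0 S + \frac{1}{-2 + 0} = 0 + \frac{1}{-2} = 0 - \frac{1}{2} = - \frac{1}{2}$)
$b{\left(W,X \right)} = \frac{61}{2}$ ($b{\left(W,X \right)} = 30 - - \frac{1}{2} = 30 + \frac{1}{2} = \frac{61}{2}$)
$-3938 + b{\left(62,r{\left(6,8 \right)} \right)} = -3938 + \frac{61}{2} = - \frac{7815}{2}$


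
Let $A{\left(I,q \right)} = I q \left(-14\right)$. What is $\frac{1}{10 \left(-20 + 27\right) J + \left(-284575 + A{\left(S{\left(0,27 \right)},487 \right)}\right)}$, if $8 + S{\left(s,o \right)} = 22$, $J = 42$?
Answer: $- \frac{1}{377087} \approx -2.6519 \cdot 10^{-6}$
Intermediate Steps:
$S{\left(s,o \right)} = 14$ ($S{\left(s,o \right)} = -8 + 22 = 14$)
$A{\left(I,q \right)} = - 14 I q$
$\frac{1}{10 \left(-20 + 27\right) J + \left(-284575 + A{\left(S{\left(0,27 \right)},487 \right)}\right)} = \frac{1}{10 \left(-20 + 27\right) 42 - \left(284575 + 196 \cdot 487\right)} = \frac{1}{10 \cdot 7 \cdot 42 - 380027} = \frac{1}{70 \cdot 42 - 380027} = \frac{1}{2940 - 380027} = \frac{1}{-377087} = - \frac{1}{377087}$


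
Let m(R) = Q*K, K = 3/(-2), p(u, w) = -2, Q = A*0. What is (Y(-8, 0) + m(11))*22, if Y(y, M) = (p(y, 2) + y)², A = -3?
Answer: 2200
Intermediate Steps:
Q = 0 (Q = -3*0 = 0)
K = -3/2 (K = 3*(-½) = -3/2 ≈ -1.5000)
m(R) = 0 (m(R) = 0*(-3/2) = 0)
Y(y, M) = (-2 + y)²
(Y(-8, 0) + m(11))*22 = ((-2 - 8)² + 0)*22 = ((-10)² + 0)*22 = (100 + 0)*22 = 100*22 = 2200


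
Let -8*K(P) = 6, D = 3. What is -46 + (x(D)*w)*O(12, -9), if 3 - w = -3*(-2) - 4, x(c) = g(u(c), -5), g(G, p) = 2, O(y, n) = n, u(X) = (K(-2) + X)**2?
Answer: -64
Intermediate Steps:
K(P) = -3/4 (K(P) = -1/8*6 = -3/4)
u(X) = (-3/4 + X)**2
x(c) = 2
w = 1 (w = 3 - (-3*(-2) - 4) = 3 - (6 - 4) = 3 - 1*2 = 3 - 2 = 1)
-46 + (x(D)*w)*O(12, -9) = -46 + (2*1)*(-9) = -46 + 2*(-9) = -46 - 18 = -64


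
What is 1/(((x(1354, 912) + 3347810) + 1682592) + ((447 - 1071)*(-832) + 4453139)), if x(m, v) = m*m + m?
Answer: 1/11837379 ≈ 8.4478e-8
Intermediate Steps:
x(m, v) = m + m² (x(m, v) = m² + m = m + m²)
1/(((x(1354, 912) + 3347810) + 1682592) + ((447 - 1071)*(-832) + 4453139)) = 1/(((1354*(1 + 1354) + 3347810) + 1682592) + ((447 - 1071)*(-832) + 4453139)) = 1/(((1354*1355 + 3347810) + 1682592) + (-624*(-832) + 4453139)) = 1/(((1834670 + 3347810) + 1682592) + (519168 + 4453139)) = 1/((5182480 + 1682592) + 4972307) = 1/(6865072 + 4972307) = 1/11837379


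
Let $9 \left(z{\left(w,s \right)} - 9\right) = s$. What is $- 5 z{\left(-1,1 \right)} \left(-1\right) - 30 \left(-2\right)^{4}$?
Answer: $- \frac{3910}{9} \approx -434.44$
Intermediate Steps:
$z{\left(w,s \right)} = 9 + \frac{s}{9}$
$- 5 z{\left(-1,1 \right)} \left(-1\right) - 30 \left(-2\right)^{4} = - 5 \left(9 + \frac{1}{9} \cdot 1\right) \left(-1\right) - 30 \left(-2\right)^{4} = - 5 \left(9 + \frac{1}{9}\right) \left(-1\right) - 480 = \left(-5\right) \frac{82}{9} \left(-1\right) - 480 = \left(- \frac{410}{9}\right) \left(-1\right) - 480 = \frac{410}{9} - 480 = - \frac{3910}{9}$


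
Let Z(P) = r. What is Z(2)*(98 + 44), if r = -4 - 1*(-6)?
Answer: 284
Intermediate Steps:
r = 2 (r = -4 + 6 = 2)
Z(P) = 2
Z(2)*(98 + 44) = 2*(98 + 44) = 2*142 = 284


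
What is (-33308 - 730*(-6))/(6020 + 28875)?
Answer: -28928/34895 ≈ -0.82900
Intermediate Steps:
(-33308 - 730*(-6))/(6020 + 28875) = (-33308 + 4380)/34895 = -28928*1/34895 = -28928/34895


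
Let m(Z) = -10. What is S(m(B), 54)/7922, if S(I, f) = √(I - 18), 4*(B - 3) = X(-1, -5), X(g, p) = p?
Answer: I*√7/3961 ≈ 0.00066795*I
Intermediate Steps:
B = 7/4 (B = 3 + (¼)*(-5) = 3 - 5/4 = 7/4 ≈ 1.7500)
S(I, f) = √(-18 + I)
S(m(B), 54)/7922 = √(-18 - 10)/7922 = √(-28)*(1/7922) = (2*I*√7)*(1/7922) = I*√7/3961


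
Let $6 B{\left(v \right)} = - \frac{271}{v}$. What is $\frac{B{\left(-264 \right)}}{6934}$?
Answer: $\frac{271}{10983456} \approx 2.4673 \cdot 10^{-5}$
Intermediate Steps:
$B{\left(v \right)} = - \frac{271}{6 v}$ ($B{\left(v \right)} = \frac{\left(-271\right) \frac{1}{v}}{6} = - \frac{271}{6 v}$)
$\frac{B{\left(-264 \right)}}{6934} = \frac{\left(- \frac{271}{6}\right) \frac{1}{-264}}{6934} = \left(- \frac{271}{6}\right) \left(- \frac{1}{264}\right) \frac{1}{6934} = \frac{271}{1584} \cdot \frac{1}{6934} = \frac{271}{10983456}$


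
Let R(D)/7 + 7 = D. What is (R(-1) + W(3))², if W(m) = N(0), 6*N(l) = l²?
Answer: 3136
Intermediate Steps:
N(l) = l²/6
W(m) = 0 (W(m) = (⅙)*0² = (⅙)*0 = 0)
R(D) = -49 + 7*D
(R(-1) + W(3))² = ((-49 + 7*(-1)) + 0)² = ((-49 - 7) + 0)² = (-56 + 0)² = (-56)² = 3136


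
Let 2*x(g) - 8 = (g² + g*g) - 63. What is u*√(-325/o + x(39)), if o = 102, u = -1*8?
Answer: -8*√3876306/51 ≈ -308.84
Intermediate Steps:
u = -8
x(g) = -55/2 + g² (x(g) = 4 + ((g² + g*g) - 63)/2 = 4 + ((g² + g²) - 63)/2 = 4 + (2*g² - 63)/2 = 4 + (-63 + 2*g²)/2 = 4 + (-63/2 + g²) = -55/2 + g²)
u*√(-325/o + x(39)) = -8*√(-325/102 + (-55/2 + 39²)) = -8*√(-325*1/102 + (-55/2 + 1521)) = -8*√(-325/102 + 2987/2) = -8*√3876306/51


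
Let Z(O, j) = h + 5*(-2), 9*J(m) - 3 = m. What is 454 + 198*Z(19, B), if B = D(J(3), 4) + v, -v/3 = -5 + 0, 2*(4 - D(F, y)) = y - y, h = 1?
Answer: -1328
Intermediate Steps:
J(m) = 1/3 + m/9
D(F, y) = 4 (D(F, y) = 4 - (y - y)/2 = 4 - 1/2*0 = 4 + 0 = 4)
v = 15 (v = -3*(-5 + 0) = -3*(-5) = 15)
B = 19 (B = 4 + 15 = 19)
Z(O, j) = -9 (Z(O, j) = 1 + 5*(-2) = 1 - 10 = -9)
454 + 198*Z(19, B) = 454 + 198*(-9) = 454 - 1782 = -1328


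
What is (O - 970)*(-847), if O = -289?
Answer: 1066373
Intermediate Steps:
(O - 970)*(-847) = (-289 - 970)*(-847) = -1259*(-847) = 1066373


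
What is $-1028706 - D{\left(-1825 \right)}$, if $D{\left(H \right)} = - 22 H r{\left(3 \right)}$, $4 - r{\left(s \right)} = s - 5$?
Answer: $-1269606$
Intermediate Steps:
$r{\left(s \right)} = 9 - s$ ($r{\left(s \right)} = 4 - \left(s - 5\right) = 4 - \left(-5 + s\right) = 9 - s$)
$D{\left(H \right)} = - 132 H$ ($D{\left(H \right)} = - 22 H \left(9 - 3\right) = - 22 H 6 = - 22 \cdot 6 H = - 132 H$)
$-1028706 - D{\left(-1825 \right)} = -1028706 - \left(-132\right) \left(-1825\right) = -1028706 - 240900 = -1269606$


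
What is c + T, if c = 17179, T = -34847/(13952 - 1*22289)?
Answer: 143256170/8337 ≈ 17183.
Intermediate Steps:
T = 34847/8337 (T = -34847/(13952 - 22289) = -34847/(-8337) = -34847*(-1/8337) = 34847/8337 ≈ 4.1798)
c + T = 17179 + 34847/8337 = 143256170/8337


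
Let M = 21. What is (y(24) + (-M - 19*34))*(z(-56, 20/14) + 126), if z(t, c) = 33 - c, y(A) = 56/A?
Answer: -2199382/21 ≈ -1.0473e+5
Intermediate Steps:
(y(24) + (-M - 19*34))*(z(-56, 20/14) + 126) = (56/24 + (-1*21 - 19*34))*((33 - 20/14) + 126) = (56*(1/24) + (-21 - 646))*((33 - 20/14) + 126) = (7/3 - 667)*((33 - 1*10/7) + 126) = -1994*((33 - 10/7) + 126)/3 = -1994*(221/7 + 126)/3 = -1994/3*1103/7 = -2199382/21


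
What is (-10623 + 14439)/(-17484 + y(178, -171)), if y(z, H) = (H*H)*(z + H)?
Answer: 1272/62401 ≈ 0.020384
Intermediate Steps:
y(z, H) = H**2*(H + z)
(-10623 + 14439)/(-17484 + y(178, -171)) = (-10623 + 14439)/(-17484 + (-171)**2*(-171 + 178)) = 3816/(-17484 + 29241*7) = 3816/(-17484 + 204687) = 3816/187203 = 3816*(1/187203) = 1272/62401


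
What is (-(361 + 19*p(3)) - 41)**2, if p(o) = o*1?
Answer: 210681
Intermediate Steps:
p(o) = o
(-(361 + 19*p(3)) - 41)**2 = (-19/(1/(19 + 3)) - 41)**2 = (-19/(1/22) - 41)**2 = (-19/1/22 - 41)**2 = (-19*22 - 41)**2 = (-418 - 41)**2 = (-459)**2 = 210681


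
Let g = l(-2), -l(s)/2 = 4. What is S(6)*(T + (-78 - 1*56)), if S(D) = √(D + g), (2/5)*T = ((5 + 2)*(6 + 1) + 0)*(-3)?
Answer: -1003*I*√2/2 ≈ -709.23*I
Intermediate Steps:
l(s) = -8 (l(s) = -2*4 = -8)
g = -8
T = -735/2 (T = 5*(((5 + 2)*(6 + 1) + 0)*(-3))/2 = 5*((7*7 + 0)*(-3))/2 = 5*((49 + 0)*(-3))/2 = 5*(49*(-3))/2 = (5/2)*(-147) = -735/2 ≈ -367.50)
S(D) = √(-8 + D) (S(D) = √(D - 8) = √(-8 + D))
S(6)*(T + (-78 - 1*56)) = √(-8 + 6)*(-735/2 + (-78 - 1*56)) = √(-2)*(-735/2 + (-78 - 56)) = (I*√2)*(-735/2 - 134) = (I*√2)*(-1003/2) = -1003*I*√2/2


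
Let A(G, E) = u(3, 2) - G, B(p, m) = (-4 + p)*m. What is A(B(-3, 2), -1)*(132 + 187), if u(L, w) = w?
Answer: 5104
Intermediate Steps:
B(p, m) = m*(-4 + p)
A(G, E) = 2 - G
A(B(-3, 2), -1)*(132 + 187) = (2 - 2*(-4 - 3))*(132 + 187) = (2 - 2*(-7))*319 = (2 - 1*(-14))*319 = (2 + 14)*319 = 16*319 = 5104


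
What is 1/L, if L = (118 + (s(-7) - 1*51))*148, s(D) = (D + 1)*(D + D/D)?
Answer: 1/15244 ≈ 6.5600e-5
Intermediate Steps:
s(D) = (1 + D)² (s(D) = (1 + D)*(D + 1) = (1 + D)*(1 + D) = (1 + D)²)
L = 15244 (L = (118 + ((1 + (-7)² + 2*(-7)) - 1*51))*148 = (118 + ((1 + 49 - 14) - 51))*148 = (118 + (36 - 51))*148 = (118 - 15)*148 = 103*148 = 15244)
1/L = 1/15244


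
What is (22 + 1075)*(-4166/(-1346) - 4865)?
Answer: -3589452014/673 ≈ -5.3335e+6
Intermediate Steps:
(22 + 1075)*(-4166/(-1346) - 4865) = 1097*(-4166*(-1/1346) - 4865) = 1097*(2083/673 - 4865) = 1097*(-3272062/673) = -3589452014/673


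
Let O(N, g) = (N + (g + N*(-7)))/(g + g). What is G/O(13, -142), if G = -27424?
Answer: -1947104/55 ≈ -35402.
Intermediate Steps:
O(N, g) = (g - 6*N)/(2*g) (O(N, g) = (N + (g - 7*N))/((2*g)) = (g - 6*N)*(1/(2*g)) = (g - 6*N)/(2*g))
G/O(13, -142) = -27424*(-284/(-142 - 6*13)) = -27424*(-284/(-142 - 78)) = -27424/((½)*(-1/142)*(-220)) = -27424/55/71 = -27424*71/55 = -1947104/55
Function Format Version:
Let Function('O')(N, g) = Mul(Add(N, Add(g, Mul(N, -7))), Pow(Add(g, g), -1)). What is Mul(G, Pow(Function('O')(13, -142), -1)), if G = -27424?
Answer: Rational(-1947104, 55) ≈ -35402.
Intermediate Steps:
Function('O')(N, g) = Mul(Rational(1, 2), Pow(g, -1), Add(g, Mul(-6, N))) (Function('O')(N, g) = Mul(Add(N, Add(g, Mul(-7, N))), Pow(Mul(2, g), -1)) = Mul(Add(g, Mul(-6, N)), Mul(Rational(1, 2), Pow(g, -1))) = Mul(Rational(1, 2), Pow(g, -1), Add(g, Mul(-6, N))))
Mul(G, Pow(Function('O')(13, -142), -1)) = Mul(-27424, Pow(Mul(Rational(1, 2), Pow(-142, -1), Add(-142, Mul(-6, 13))), -1)) = Mul(-27424, Pow(Mul(Rational(1, 2), Rational(-1, 142), Add(-142, -78)), -1)) = Mul(-27424, Pow(Mul(Rational(1, 2), Rational(-1, 142), -220), -1)) = Mul(-27424, Pow(Rational(55, 71), -1)) = Mul(-27424, Rational(71, 55)) = Rational(-1947104, 55)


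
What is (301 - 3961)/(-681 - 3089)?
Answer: 366/377 ≈ 0.97082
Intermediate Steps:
(301 - 3961)/(-681 - 3089) = -3660/(-3770) = -3660*(-1/3770) = 366/377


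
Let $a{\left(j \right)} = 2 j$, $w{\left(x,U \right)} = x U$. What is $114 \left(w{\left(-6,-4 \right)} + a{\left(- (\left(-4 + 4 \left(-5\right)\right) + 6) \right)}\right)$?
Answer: $6840$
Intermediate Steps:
$w{\left(x,U \right)} = U x$
$114 \left(w{\left(-6,-4 \right)} + a{\left(- (\left(-4 + 4 \left(-5\right)\right) + 6) \right)}\right) = 114 \left(\left(-4\right) \left(-6\right) + 2 \left(- (\left(-4 + 4 \left(-5\right)\right) + 6)\right)\right) = 114 \left(24 + 2 \left(- (\left(-4 - 20\right) + 6)\right)\right) = 114 \left(24 + 2 \left(- (-24 + 6)\right)\right) = 114 \left(24 + 2 \left(\left(-1\right) \left(-18\right)\right)\right) = 114 \left(24 + 2 \cdot 18\right) = 114 \left(24 + 36\right) = 114 \cdot 60 = 6840$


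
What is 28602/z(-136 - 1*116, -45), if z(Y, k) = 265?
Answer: 28602/265 ≈ 107.93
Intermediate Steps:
28602/z(-136 - 1*116, -45) = 28602/265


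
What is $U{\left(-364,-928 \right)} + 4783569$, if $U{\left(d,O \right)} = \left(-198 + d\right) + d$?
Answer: $4782643$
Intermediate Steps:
$U{\left(d,O \right)} = -198 + 2 d$
$U{\left(-364,-928 \right)} + 4783569 = \left(-198 + 2 \left(-364\right)\right) + 4783569 = \left(-198 - 728\right) + 4783569 = -926 + 4783569 = 4782643$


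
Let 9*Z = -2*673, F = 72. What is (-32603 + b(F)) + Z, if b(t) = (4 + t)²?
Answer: -242789/9 ≈ -26977.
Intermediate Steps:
Z = -1346/9 (Z = (-2*673)/9 = (⅑)*(-1346) = -1346/9 ≈ -149.56)
(-32603 + b(F)) + Z = (-32603 + (4 + 72)²) - 1346/9 = (-32603 + 76²) - 1346/9 = (-32603 + 5776) - 1346/9 = -26827 - 1346/9 = -242789/9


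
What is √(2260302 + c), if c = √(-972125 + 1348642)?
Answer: √(2260302 + √376517) ≈ 1503.6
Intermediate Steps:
c = √376517 ≈ 613.61
√(2260302 + c) = √(2260302 + √376517)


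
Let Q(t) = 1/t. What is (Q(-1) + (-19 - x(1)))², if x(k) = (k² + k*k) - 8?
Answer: 196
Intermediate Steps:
x(k) = -8 + 2*k² (x(k) = (k² + k²) - 8 = 2*k² - 8 = -8 + 2*k²)
(Q(-1) + (-19 - x(1)))² = (1/(-1) + (-19 - (-8 + 2*1²)))² = (-1 + (-19 - (-8 + 2*1)))² = (-1 + (-19 - (-8 + 2)))² = (-1 + (-19 - 1*(-6)))² = (-1 + (-19 + 6))² = (-1 - 13)² = (-14)² = 196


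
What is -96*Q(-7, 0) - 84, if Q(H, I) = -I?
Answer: -84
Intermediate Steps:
-96*Q(-7, 0) - 84 = -(-96)*0 - 84 = -96*0 - 84 = 0 - 84 = -84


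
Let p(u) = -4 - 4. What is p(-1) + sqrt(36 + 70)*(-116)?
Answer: -8 - 116*sqrt(106) ≈ -1202.3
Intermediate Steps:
p(u) = -8
p(-1) + sqrt(36 + 70)*(-116) = -8 + sqrt(36 + 70)*(-116) = -8 + sqrt(106)*(-116) = -8 - 116*sqrt(106)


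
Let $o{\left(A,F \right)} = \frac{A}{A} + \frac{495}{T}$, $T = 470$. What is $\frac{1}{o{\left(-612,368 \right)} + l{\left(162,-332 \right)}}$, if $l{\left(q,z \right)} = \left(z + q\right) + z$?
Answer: $- \frac{94}{46995} \approx -0.0020002$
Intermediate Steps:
$l{\left(q,z \right)} = q + 2 z$ ($l{\left(q,z \right)} = \left(q + z\right) + z = q + 2 z$)
$o{\left(A,F \right)} = \frac{193}{94}$ ($o{\left(A,F \right)} = \frac{A}{A} + \frac{495}{470} = 1 + 495 \cdot \frac{1}{470} = 1 + \frac{99}{94} = \frac{193}{94}$)
$\frac{1}{o{\left(-612,368 \right)} + l{\left(162,-332 \right)}} = \frac{1}{\frac{193}{94} + \left(162 + 2 \left(-332\right)\right)} = \frac{1}{\frac{193}{94} + \left(162 - 664\right)} = \frac{1}{\frac{193}{94} - 502} = \frac{1}{- \frac{46995}{94}} = - \frac{94}{46995}$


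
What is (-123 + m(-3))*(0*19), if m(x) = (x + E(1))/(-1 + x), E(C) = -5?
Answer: 0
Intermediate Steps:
m(x) = (-5 + x)/(-1 + x) (m(x) = (x - 5)/(-1 + x) = (-5 + x)/(-1 + x))
(-123 + m(-3))*(0*19) = (-123 + (-5 - 3)/(-1 - 3))*(0*19) = (-123 - 8/(-4))*0 = (-123 - ¼*(-8))*0 = (-123 + 2)*0 = -121*0 = 0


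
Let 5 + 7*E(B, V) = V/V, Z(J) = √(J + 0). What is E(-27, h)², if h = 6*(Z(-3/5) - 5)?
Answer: 16/49 ≈ 0.32653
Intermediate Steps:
Z(J) = √J
h = -30 + 6*I*√15/5 (h = 6*(√(-3/5) - 5) = 6*(√(-3*⅕) - 5) = 6*(√(-⅗) - 5) = 6*(I*√15/5 - 5) = 6*(-5 + I*√15/5) = -30 + 6*I*√15/5 ≈ -30.0 + 4.6476*I)
E(B, V) = -4/7 (E(B, V) = -5/7 + (V/V)/7 = -5/7 + (⅐)*1 = -5/7 + ⅐ = -4/7)
E(-27, h)² = (-4/7)² = 16/49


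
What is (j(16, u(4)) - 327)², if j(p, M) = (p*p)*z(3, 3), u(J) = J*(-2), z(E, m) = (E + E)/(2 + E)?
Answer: 9801/25 ≈ 392.04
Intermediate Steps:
z(E, m) = 2*E/(2 + E) (z(E, m) = (2*E)/(2 + E) = 2*E/(2 + E))
u(J) = -2*J
j(p, M) = 6*p²/5 (j(p, M) = (p*p)*(2*3/(2 + 3)) = p²*(2*3/5) = p²*(2*3*(⅕)) = p²*(6/5) = 6*p²/5)
(j(16, u(4)) - 327)² = ((6/5)*16² - 327)² = ((6/5)*256 - 327)² = (1536/5 - 327)² = (-99/5)² = 9801/25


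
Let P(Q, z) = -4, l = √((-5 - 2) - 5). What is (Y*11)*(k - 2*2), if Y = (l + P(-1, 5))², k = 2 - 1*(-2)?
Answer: 0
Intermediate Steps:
l = 2*I*√3 (l = √(-7 - 5) = √(-12) = 2*I*√3 ≈ 3.4641*I)
k = 4 (k = 2 + 2 = 4)
Y = (-4 + 2*I*√3)² (Y = (2*I*√3 - 4)² = (-4 + 2*I*√3)² ≈ 4.0 - 27.713*I)
(Y*11)*(k - 2*2) = ((4 - 16*I*√3)*11)*(4 - 2*2) = (44 - 176*I*√3)*(4 - 4) = (44 - 176*I*√3)*0 = 0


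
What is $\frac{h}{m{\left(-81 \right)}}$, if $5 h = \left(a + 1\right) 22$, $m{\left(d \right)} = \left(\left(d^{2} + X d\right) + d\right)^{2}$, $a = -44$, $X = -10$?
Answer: $- \frac{473}{132860250} \approx -3.5601 \cdot 10^{-6}$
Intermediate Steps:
$m{\left(d \right)} = \left(d^{2} - 9 d\right)^{2}$ ($m{\left(d \right)} = \left(\left(d^{2} - 10 d\right) + d\right)^{2} = \left(d^{2} - 9 d\right)^{2}$)
$h = - \frac{946}{5}$ ($h = \frac{\left(-44 + 1\right) 22}{5} = \frac{\left(-43\right) 22}{5} = \frac{1}{5} \left(-946\right) = - \frac{946}{5} \approx -189.2$)
$\frac{h}{m{\left(-81 \right)}} = - \frac{946}{5 \left(-81\right)^{2} \left(-9 - 81\right)^{2}} = - \frac{946}{5 \cdot 6561 \left(-90\right)^{2}} = - \frac{946}{5 \cdot 6561 \cdot 8100} = - \frac{946}{5 \cdot 53144100} = \left(- \frac{946}{5}\right) \frac{1}{53144100} = - \frac{473}{132860250}$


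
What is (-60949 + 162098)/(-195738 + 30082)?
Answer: -101149/165656 ≈ -0.61060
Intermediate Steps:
(-60949 + 162098)/(-195738 + 30082) = 101149/(-165656) = 101149*(-1/165656) = -101149/165656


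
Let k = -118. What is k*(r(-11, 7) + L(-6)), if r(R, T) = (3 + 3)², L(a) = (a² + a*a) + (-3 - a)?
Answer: -13098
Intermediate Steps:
L(a) = -3 - a + 2*a² (L(a) = (a² + a²) + (-3 - a) = 2*a² + (-3 - a) = -3 - a + 2*a²)
r(R, T) = 36 (r(R, T) = 6² = 36)
k*(r(-11, 7) + L(-6)) = -118*(36 + (-3 - 1*(-6) + 2*(-6)²)) = -118*(36 + (-3 + 6 + 2*36)) = -118*(36 + (-3 + 6 + 72)) = -118*(36 + 75) = -118*111 = -13098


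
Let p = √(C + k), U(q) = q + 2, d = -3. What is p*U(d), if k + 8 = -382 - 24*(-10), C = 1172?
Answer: -√1022 ≈ -31.969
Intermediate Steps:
k = -150 (k = -8 + (-382 - 24*(-10)) = -8 + (-382 - 1*(-240)) = -8 + (-382 + 240) = -8 - 142 = -150)
U(q) = 2 + q
p = √1022 (p = √(1172 - 150) = √1022 ≈ 31.969)
p*U(d) = √1022*(2 - 3) = √1022*(-1) = -√1022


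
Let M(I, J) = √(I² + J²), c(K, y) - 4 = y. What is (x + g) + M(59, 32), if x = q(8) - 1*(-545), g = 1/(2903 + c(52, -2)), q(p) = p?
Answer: 1606466/2905 + √4505 ≈ 620.12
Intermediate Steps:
c(K, y) = 4 + y
g = 1/2905 (g = 1/(2903 + (4 - 2)) = 1/(2903 + 2) = 1/2905 ≈ 0.00034423)
x = 553 (x = 8 - 1*(-545) = 8 + 545 = 553)
(x + g) + M(59, 32) = (553 + 1/2905) + √(59² + 32²) = 1606466/2905 + √(3481 + 1024) = 1606466/2905 + √4505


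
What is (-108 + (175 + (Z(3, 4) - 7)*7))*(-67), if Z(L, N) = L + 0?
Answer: -2613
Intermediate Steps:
Z(L, N) = L
(-108 + (175 + (Z(3, 4) - 7)*7))*(-67) = (-108 + (175 + (3 - 7)*7))*(-67) = (-108 + (175 - 4*7))*(-67) = (-108 + (175 - 28))*(-67) = (-108 + 147)*(-67) = 39*(-67) = -2613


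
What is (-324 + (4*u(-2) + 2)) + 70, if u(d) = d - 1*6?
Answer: -284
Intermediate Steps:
u(d) = -6 + d (u(d) = d - 6 = -6 + d)
(-324 + (4*u(-2) + 2)) + 70 = (-324 + (4*(-6 - 2) + 2)) + 70 = (-324 + (4*(-8) + 2)) + 70 = (-324 + (-32 + 2)) + 70 = (-324 - 30) + 70 = -354 + 70 = -284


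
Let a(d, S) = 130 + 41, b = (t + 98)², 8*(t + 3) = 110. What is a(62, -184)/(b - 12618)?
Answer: -304/1407 ≈ -0.21606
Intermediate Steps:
t = 43/4 (t = -3 + (⅛)*110 = -3 + 55/4 = 43/4 ≈ 10.750)
b = 189225/16 (b = (43/4 + 98)² = (435/4)² = 189225/16 ≈ 11827.)
a(d, S) = 171
a(62, -184)/(b - 12618) = 171/(189225/16 - 12618) = 171/(-12663/16) = 171*(-16/12663) = -304/1407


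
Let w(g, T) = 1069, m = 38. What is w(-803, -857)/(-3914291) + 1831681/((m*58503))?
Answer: 7167355944305/8701915122174 ≈ 0.82365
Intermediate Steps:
w(-803, -857)/(-3914291) + 1831681/((m*58503)) = 1069/(-3914291) + 1831681/((38*58503)) = 1069*(-1/3914291) + 1831681/2223114 = -1069/3914291 + 1831681*(1/2223114) = -1069/3914291 + 1831681/2223114 = 7167355944305/8701915122174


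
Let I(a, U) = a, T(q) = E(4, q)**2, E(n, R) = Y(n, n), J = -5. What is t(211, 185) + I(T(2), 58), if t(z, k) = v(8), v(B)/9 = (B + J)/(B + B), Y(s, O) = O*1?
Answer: 283/16 ≈ 17.688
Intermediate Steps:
Y(s, O) = O
E(n, R) = n
T(q) = 16 (T(q) = 4**2 = 16)
v(B) = 9*(-5 + B)/(2*B) (v(B) = 9*((B - 5)/(B + B)) = 9*((-5 + B)/((2*B))) = 9*((-5 + B)*(1/(2*B))) = 9*((-5 + B)/(2*B)) = 9*(-5 + B)/(2*B))
t(z, k) = 27/16 (t(z, k) = (9/2)*(-5 + 8)/8 = (9/2)*(1/8)*3 = 27/16)
t(211, 185) + I(T(2), 58) = 27/16 + 16 = 283/16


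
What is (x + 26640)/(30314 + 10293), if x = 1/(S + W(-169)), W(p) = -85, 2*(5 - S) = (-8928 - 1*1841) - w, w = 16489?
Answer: 51563623/78597749 ≈ 0.65604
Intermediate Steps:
S = 13634 (S = 5 - ((-8928 - 1*1841) - 1*16489)/2 = 5 - ((-8928 - 1841) - 16489)/2 = 5 - (-10769 - 16489)/2 = 5 - 1/2*(-27258) = 5 + 13629 = 13634)
x = 1/13549 (x = 1/(13634 - 85) = 1/13549 ≈ 7.3806e-5)
(x + 26640)/(30314 + 10293) = (1/13549 + 26640)/(30314 + 10293) = (360945361/13549)/40607 = (360945361/13549)*(1/40607) = 51563623/78597749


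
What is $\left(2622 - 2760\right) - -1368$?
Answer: $1230$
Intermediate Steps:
$\left(2622 - 2760\right) - -1368 = -138 + 1368 = 1230$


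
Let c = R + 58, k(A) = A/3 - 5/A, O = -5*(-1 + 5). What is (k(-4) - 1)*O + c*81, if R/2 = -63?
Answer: -16459/3 ≈ -5486.3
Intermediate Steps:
R = -126 (R = 2*(-63) = -126)
O = -20 (O = -5*4 = -20)
k(A) = -5/A + A/3 (k(A) = A*(1/3) - 5/A = A/3 - 5/A = -5/A + A/3)
c = -68 (c = -126 + 58 = -68)
(k(-4) - 1)*O + c*81 = ((-5/(-4) + (1/3)*(-4)) - 1)*(-20) - 68*81 = ((-5*(-1/4) - 4/3) - 1)*(-20) - 5508 = ((5/4 - 4/3) - 1)*(-20) - 5508 = (-1/12 - 1)*(-20) - 5508 = -13/12*(-20) - 5508 = 65/3 - 5508 = -16459/3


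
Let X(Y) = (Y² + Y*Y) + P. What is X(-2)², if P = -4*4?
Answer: 64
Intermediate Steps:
P = -16
X(Y) = -16 + 2*Y² (X(Y) = (Y² + Y*Y) - 16 = (Y² + Y²) - 16 = 2*Y² - 16 = -16 + 2*Y²)
X(-2)² = (-16 + 2*(-2)²)² = (-16 + 2*4)² = (-16 + 8)² = (-8)² = 64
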